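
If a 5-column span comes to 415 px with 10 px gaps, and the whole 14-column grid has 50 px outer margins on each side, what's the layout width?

1280 px

5c + 4·10 = 415 → 5c = 375 → c = 75 px.
Adding margins, columns and gutters: 100 + 1050 + 130 = 1280 px.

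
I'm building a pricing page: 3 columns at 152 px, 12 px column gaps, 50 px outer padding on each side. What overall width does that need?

580 px

Total width: 2·50 + 3·152 + 2·12 = 580 px.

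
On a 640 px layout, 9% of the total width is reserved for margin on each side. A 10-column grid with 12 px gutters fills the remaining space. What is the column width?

640 × (1 − 2·9%) = 640 × 82% = 524.8 px for the columns.
Subtracting 9 gutters of 12 leaves 416.8 for 10 columns, so c = 41.68 px.

41.68 px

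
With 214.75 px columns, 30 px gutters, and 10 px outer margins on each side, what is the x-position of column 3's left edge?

499.5 px

Before column 3: the margin + 2 columns + 2 gutters.
Offset = 10 + 2·(214.75 + 30) = 10 + 489.5 = 499.5 px.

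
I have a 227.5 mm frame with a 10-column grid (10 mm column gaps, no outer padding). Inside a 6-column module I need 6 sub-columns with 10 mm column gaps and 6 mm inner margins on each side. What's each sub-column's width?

11.75 mm

10c + 9·10 = 227.5 → 10c = 137.5 → c = 13.75 mm.
6 columns plus 5 column gaps: 82.5 + 50 = 132.5 mm.
Inner content = 132.5 − 2·6 = 120.5 mm.
6 columns + 5 column gaps: 6d + 5·10 = 120.5.
6d = 120.5 − 50 = 70.5, so d = 11.75 mm.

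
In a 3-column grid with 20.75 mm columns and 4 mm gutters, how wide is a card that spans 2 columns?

Span of 2: 2·20.75 + 1·4 = 41.5 + 4 = 45.5 mm.

45.5 mm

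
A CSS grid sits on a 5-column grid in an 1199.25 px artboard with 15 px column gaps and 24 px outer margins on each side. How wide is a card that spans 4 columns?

Content width = 1199.25 − 2·24 = 1151.25 px.
5c + 4·15 = 1151.25 → 5c = 1091.25 → c = 218.25 px.
4-column span = 4·218.25 + 3·15 = 918 px.

918 px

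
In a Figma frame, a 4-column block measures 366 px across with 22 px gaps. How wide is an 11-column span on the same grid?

4 columns + 3 gaps: 4c + 3·22 = 366.
4c = 366 − 66 = 300, so c = 75 px.
11 columns plus 10 gaps: 825 + 220 = 1045 px.

1045 px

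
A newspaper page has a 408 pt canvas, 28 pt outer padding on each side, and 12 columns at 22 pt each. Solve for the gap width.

8 pt

Inside the margins: 408 − 56 = 352 pt.
Columns use 264 pt, leaving 88 pt across 11 gaps = 8 pt each.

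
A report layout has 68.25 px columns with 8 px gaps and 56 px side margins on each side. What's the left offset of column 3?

Each column+gutter stride is 76.25 px; 2 of them past the 56 px margin is 56 + 152.5 = 208.5 px.

208.5 px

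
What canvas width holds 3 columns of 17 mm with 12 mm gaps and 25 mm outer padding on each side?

Canvas = 2·25 + 3·17 + 2·12 = 50 + 51 + 24 = 125 mm.

125 mm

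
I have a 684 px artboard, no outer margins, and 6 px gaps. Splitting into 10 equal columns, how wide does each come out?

Subtracting 9 gaps of 6 leaves 630 for 10 columns, so c = 63 px.

63 px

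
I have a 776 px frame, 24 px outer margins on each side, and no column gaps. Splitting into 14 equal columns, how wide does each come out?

Subtract both margins: 776 − 2·24 = 728 px.
728 / 14 = 52 px per column.

52 px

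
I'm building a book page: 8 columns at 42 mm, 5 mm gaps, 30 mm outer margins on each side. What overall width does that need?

Canvas = 2·30 + 8·42 + 7·5 = 60 + 336 + 35 = 431 mm.

431 mm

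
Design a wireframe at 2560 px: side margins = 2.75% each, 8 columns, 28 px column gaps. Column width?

Each margin = 2.75% of 2560 = 70.4 px; content = 2560 − 2·70.4 = 2419.2 px.
8 columns + 7 column gaps: 8c + 7·28 = 2419.2.
8c = 2419.2 − 196 = 2223.2, so c = 277.9 px.

277.9 px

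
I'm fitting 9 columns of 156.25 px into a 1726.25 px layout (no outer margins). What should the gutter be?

40 px

9·156.25 + 8g = 1726.25 → 8g = 320 → g = 40 px.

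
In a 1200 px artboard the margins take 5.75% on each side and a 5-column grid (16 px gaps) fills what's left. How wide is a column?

199.6 px

Margins: 5.75% × 1200 = 69 px each, so content = 1200 − 138 = 1062 px.
5c + 4·16 = 1062 → 5c = 998 → c = 199.6 px.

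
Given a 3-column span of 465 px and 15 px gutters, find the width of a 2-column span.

305 px

3 columns + 2 gutters: 3c + 2·15 = 465.
3c = 465 − 30 = 435, so c = 145 px.
2 columns plus 1 gutter: 290 + 15 = 305 px.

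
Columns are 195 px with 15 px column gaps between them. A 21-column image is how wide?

4395 px

21 columns plus 20 column gaps: 4095 + 300 = 4395 px.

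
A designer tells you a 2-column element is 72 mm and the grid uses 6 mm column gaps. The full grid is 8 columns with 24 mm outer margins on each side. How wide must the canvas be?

2 columns + 1 column gap: 2c + 1·6 = 72.
2c = 72 − 6 = 66, so c = 33 mm.
Total width: 2·24 + 8·33 + 7·6 = 354 mm.

354 mm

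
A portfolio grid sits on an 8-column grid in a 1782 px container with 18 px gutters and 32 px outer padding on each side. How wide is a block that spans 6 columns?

Take off 64 px of margins, leaving 1718 px.
1718 − 7·18 = 1592; ÷8 gives c = 199 px.
Span of 6: 6·199 + 5·18 = 1194 + 90 = 1284 px.

1284 px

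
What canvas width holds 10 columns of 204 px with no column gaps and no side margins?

Total width: 10·204 = 2040 px.

2040 px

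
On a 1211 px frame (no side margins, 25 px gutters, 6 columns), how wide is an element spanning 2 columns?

6 columns + 5 gutters: 6c + 5·25 = 1211.
6c = 1211 − 125 = 1086, so c = 181 px.
2 columns plus 1 gutter: 362 + 25 = 387 px.

387 px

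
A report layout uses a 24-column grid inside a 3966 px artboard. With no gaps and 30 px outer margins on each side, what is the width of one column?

Content width = 3966 − 2·30 = 3906 px.
3906 / 24 = 162.75 px per column.

162.75 px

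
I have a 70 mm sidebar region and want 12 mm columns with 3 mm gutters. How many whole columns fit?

4 columns: 4·12 + 3·3 = 57 mm ≤ 70.
5 columns: 72 mm > 70. So 4.

4 columns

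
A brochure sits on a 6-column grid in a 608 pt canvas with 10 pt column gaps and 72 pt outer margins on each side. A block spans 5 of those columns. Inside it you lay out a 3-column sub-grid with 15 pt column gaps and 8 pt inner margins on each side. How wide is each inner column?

Take off 144 pt of margins, leaving 464 pt.
Subtracting 5 column gaps of 10 leaves 414 for 6 columns, so c = 69 pt.
5 columns plus 4 column gaps: 345 + 40 = 385 pt.
Inner content = 385 − 2·8 = 369 pt.
3 columns + 2 column gaps: 3d + 2·15 = 369.
3d = 369 − 30 = 339, so d = 113 pt.

113 pt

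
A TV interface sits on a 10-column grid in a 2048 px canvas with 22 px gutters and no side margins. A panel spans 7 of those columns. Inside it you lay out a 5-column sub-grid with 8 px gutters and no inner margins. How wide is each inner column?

Subtracting 9 gutters of 22 leaves 1850 for 10 columns, so c = 185 px.
7 columns plus 6 gutters: 1295 + 132 = 1427 px.
Subtracting 4 gutters of 8 leaves 1395 for 5 columns, so d = 279 px.

279 px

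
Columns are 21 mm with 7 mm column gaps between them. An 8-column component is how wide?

8 columns plus 7 column gaps: 168 + 49 = 217 mm.

217 mm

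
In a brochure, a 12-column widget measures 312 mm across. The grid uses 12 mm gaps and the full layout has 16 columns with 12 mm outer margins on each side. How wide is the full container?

444 mm

12c + 11·12 = 312 → 12c = 180 → c = 15 mm.
Total width: 2·12 + 16·15 + 15·12 = 444 mm.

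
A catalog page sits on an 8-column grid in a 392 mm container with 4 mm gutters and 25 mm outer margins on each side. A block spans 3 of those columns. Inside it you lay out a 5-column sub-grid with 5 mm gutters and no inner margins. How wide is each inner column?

21.15 mm

Take off 50 mm of margins, leaving 342 mm.
342 − 7·4 = 314; ÷8 gives c = 39.25 mm.
3-column span = 3·39.25 + 2·4 = 125.75 mm.
125.75 − 4·5 = 105.75; ÷5 gives d = 21.15 mm.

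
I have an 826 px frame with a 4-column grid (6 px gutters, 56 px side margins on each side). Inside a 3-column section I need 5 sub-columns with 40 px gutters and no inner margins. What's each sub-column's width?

74.8 px

Subtract both margins: 826 − 2·56 = 714 px.
4c + 3·6 = 714 → 4c = 696 → c = 174 px.
Span of 3: 3·174 + 2·6 = 522 + 12 = 534 px.
5 columns + 4 gutters: 5d + 4·40 = 534.
5d = 534 − 160 = 374, so d = 74.8 px.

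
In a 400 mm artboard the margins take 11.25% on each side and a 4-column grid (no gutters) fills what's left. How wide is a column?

77.5 mm

400 × (1 − 2·11.25%) = 400 × 77.5% = 310 mm for the columns.
With no gutters, each column is 310/4 = 77.5 mm.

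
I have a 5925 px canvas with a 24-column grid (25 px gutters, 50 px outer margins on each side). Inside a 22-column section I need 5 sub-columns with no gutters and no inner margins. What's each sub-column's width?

Subtract both margins: 5925 − 2·50 = 5825 px.
Subtracting 23 gutters of 25 leaves 5250 for 24 columns, so c = 218.75 px.
22 columns plus 21 gutters: 4812.5 + 525 = 5337.5 px.
5337.5 / 5 = 1067.5 px per column.

1067.5 px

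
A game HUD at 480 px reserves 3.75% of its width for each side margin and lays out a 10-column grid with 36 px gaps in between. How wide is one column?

480 × (1 − 2·3.75%) = 480 × 92.5% = 444 px for the columns.
10 columns + 9 gaps: 10c + 9·36 = 444.
10c = 444 − 324 = 120, so c = 12 px.

12 px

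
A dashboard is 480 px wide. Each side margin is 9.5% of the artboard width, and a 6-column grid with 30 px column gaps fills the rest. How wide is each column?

Margins: 9.5% × 480 = 45.6 px each, so content = 480 − 91.2 = 388.8 px.
388.8 − 5·30 = 238.8; ÷6 gives c = 39.8 px.

39.8 px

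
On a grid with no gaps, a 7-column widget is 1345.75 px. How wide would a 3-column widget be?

576.75 px

7c = 1345.75 → c = 192.25 px.
3-column span = 3·192.25 = 576.75 px.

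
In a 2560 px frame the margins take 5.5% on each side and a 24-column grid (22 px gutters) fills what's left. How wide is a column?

73.85 px

Each margin = 5.5% of 2560 = 140.8 px; content = 2560 − 2·140.8 = 2278.4 px.
24c + 23·22 = 2278.4 → 24c = 1772.4 → c = 73.85 px.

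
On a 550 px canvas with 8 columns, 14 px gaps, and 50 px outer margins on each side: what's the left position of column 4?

224 px

Content = 550 − 2·50 = 450 px.
450 − 7·14 = 352; ÷8 gives c = 44 px.
Each column+gutter stride is 58 px; 3 of them past the 50 px margin is 50 + 174 = 224 px.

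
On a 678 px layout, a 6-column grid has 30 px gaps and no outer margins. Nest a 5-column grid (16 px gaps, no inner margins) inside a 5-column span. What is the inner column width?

99.2 px

Subtracting 5 gaps of 30 leaves 528 for 6 columns, so c = 88 px.
Span of 5: 5·88 + 4·30 = 440 + 120 = 560 px.
Subtracting 4 gaps of 16 leaves 496 for 5 columns, so d = 99.2 px.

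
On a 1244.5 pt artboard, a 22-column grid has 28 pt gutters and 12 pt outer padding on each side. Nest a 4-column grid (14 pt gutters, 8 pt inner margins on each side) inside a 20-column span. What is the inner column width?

Inside the margins: 1244.5 − 24 = 1220.5 pt.
Subtracting 21 gutters of 28 leaves 632.5 for 22 columns, so c = 28.75 pt.
Span of 20: 20·28.75 + 19·28 = 575 + 532 = 1107 pt.
Inner content = 1107 − 2·8 = 1091 pt.
1091 − 3·14 = 1049; ÷4 gives d = 262.25 pt.

262.25 pt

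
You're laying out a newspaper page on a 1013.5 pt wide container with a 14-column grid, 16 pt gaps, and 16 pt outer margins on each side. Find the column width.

Subtract both margins: 1013.5 − 2·16 = 981.5 pt.
14 columns + 13 gaps: 14c + 13·16 = 981.5.
14c = 981.5 − 208 = 773.5, so c = 55.25 pt.

55.25 pt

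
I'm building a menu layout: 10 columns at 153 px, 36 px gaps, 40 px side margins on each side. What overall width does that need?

1934 px

Adding margins, columns and gutters: 80 + 1530 + 324 = 1934 px.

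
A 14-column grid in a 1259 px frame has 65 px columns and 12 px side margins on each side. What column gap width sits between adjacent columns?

Take off 24 px of margins, leaving 1235 px.
Columns use 910 px, leaving 325 px across 13 column gaps = 25 px each.

25 px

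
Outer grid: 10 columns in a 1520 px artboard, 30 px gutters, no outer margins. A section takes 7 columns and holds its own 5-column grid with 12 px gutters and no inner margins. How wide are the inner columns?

Subtracting 9 gutters of 30 leaves 1250 for 10 columns, so c = 125 px.
7-column span = 7·125 + 6·30 = 1055 px.
Subtracting 4 gutters of 12 leaves 1007 for 5 columns, so d = 201.4 px.

201.4 px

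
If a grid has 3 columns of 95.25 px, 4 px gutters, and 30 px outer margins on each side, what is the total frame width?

353.75 px

Frame = 2·30 + 3·95.25 + 2·4 = 60 + 285.75 + 8 = 353.75 px.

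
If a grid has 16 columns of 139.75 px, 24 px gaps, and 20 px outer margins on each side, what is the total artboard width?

2636 px

Total width: 2·20 + 16·139.75 + 15·24 = 2636 px.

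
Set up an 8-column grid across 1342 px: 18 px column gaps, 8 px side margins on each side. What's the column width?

Content width = 1342 − 2·8 = 1326 px.
8c + 7·18 = 1326 → 8c = 1200 → c = 150 px.

150 px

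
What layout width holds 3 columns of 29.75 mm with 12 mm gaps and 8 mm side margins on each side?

Total width: 2·8 + 3·29.75 + 2·12 = 129.25 mm.

129.25 mm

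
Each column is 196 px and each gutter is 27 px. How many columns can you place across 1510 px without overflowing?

6 columns: 6·196 + 5·27 = 1311 px ≤ 1510.
7 columns: 1534 px > 1510. So 6.

6 columns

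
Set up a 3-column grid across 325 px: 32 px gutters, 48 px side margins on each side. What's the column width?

55 px

Inside the margins: 325 − 96 = 229 px.
3c + 2·32 = 229 → 3c = 165 → c = 55 px.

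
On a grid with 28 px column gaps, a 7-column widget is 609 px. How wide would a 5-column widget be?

7c + 6·28 = 609 → 7c = 441 → c = 63 px.
5 columns plus 4 column gaps: 315 + 112 = 427 px.

427 px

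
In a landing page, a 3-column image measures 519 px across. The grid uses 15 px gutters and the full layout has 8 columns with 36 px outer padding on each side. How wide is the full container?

519 − 2·15 = 489; ÷3 gives c = 163 px.
Container = 2·36 + 8·163 + 7·15 = 72 + 1304 + 105 = 1481 px.

1481 px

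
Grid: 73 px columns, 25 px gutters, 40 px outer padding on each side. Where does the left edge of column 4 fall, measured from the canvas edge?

334 px

Column 4 starts at margin + 3·(column + gutter) = 40 + 3·98 = 334 px.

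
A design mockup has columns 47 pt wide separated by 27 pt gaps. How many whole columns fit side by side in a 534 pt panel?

7 columns

7 columns: 7·47 + 6·27 = 491 pt ≤ 534.
8 columns: 565 pt > 534. So 7.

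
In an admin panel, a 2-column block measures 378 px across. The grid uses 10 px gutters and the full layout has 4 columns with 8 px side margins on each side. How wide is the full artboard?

782 px

2 columns + 1 gutter: 2c + 1·10 = 378.
2c = 378 − 10 = 368, so c = 184 px.
Adding margins, columns and gutters: 16 + 736 + 30 = 782 px.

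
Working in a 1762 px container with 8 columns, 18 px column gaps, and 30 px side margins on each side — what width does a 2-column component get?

Content width = 1762 − 2·30 = 1702 px.
Subtracting 7 column gaps of 18 leaves 1576 for 8 columns, so c = 197 px.
2 columns plus 1 column gap: 394 + 18 = 412 px.

412 px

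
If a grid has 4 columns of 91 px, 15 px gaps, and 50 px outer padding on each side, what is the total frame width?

Adding margins, columns and gutters: 100 + 364 + 45 = 509 px.

509 px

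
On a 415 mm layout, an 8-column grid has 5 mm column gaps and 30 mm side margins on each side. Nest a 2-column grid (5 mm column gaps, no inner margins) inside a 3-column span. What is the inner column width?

62.5 mm

Take off 60 mm of margins, leaving 355 mm.
355 − 7·5 = 320; ÷8 gives c = 40 mm.
3 columns plus 2 column gaps: 120 + 10 = 130 mm.
2d + 1·5 = 130 → 2d = 125 → d = 62.5 mm.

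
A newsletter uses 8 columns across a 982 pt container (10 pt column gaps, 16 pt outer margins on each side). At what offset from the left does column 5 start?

496 pt

Content = 982 − 2·16 = 950 pt.
Subtracting 7 column gaps of 10 leaves 880 for 8 columns, so c = 110 pt.
Column 5 starts at margin + 4·(column + gutter) = 16 + 4·120 = 496 pt.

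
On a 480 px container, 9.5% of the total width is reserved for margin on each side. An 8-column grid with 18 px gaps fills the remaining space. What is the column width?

32.85 px

Margins: 9.5% × 480 = 45.6 px each, so content = 480 − 91.2 = 388.8 px.
Subtracting 7 gaps of 18 leaves 262.8 for 8 columns, so c = 32.85 px.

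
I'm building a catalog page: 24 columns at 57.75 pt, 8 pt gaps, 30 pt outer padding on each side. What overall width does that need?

1630 pt

Canvas = 2·30 + 24·57.75 + 23·8 = 60 + 1386 + 184 = 1630 pt.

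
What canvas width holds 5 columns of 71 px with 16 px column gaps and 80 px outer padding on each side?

Adding margins, columns and gutters: 160 + 355 + 64 = 579 px.

579 px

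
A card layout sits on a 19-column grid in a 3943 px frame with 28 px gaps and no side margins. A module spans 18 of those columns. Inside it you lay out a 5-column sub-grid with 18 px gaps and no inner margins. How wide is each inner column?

3943 − 18·28 = 3439; ÷19 gives c = 181 px.
18 columns plus 17 gaps: 3258 + 476 = 3734 px.
5d + 4·18 = 3734 → 5d = 3662 → d = 732.4 px.

732.4 px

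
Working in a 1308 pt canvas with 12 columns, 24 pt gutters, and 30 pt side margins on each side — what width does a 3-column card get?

Content width = 1308 − 2·30 = 1248 pt.
12c + 11·24 = 1248 → 12c = 984 → c = 82 pt.
3-column span = 3·82 + 2·24 = 294 pt.

294 pt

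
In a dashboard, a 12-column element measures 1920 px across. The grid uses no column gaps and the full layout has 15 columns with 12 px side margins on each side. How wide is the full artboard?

12c = 1920 → c = 160 px.
Artboard = 2·12 + 15·160 = 24 + 2400 = 2424 px.

2424 px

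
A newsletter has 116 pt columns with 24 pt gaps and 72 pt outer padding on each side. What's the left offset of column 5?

Each column+gutter stride is 140 pt; 4 of them past the 72 pt margin is 72 + 560 = 632 pt.

632 pt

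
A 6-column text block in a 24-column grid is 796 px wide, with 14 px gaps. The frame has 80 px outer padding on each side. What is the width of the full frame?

6c + 5·14 = 796 → 6c = 726 → c = 121 px.
Total width: 2·80 + 24·121 + 23·14 = 3386 px.

3386 px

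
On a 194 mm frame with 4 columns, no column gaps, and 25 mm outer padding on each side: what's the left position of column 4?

133 mm

Inside the margins: 194 − 50 = 144 mm.
With no column gaps, each column is 144/4 = 36 mm.
Each column+gutter stride is 36 mm; 3 of them past the 25 mm margin is 25 + 108 = 133 mm.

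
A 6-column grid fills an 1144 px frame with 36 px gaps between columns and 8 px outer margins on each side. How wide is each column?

Take off 16 px of margins, leaving 1128 px.
6 columns + 5 gaps: 6c + 5·36 = 1128.
6c = 1128 − 180 = 948, so c = 158 px.

158 px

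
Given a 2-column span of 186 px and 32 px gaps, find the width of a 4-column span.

2c + 1·32 = 186 → 2c = 154 → c = 77 px.
4 columns plus 3 gaps: 308 + 96 = 404 px.

404 px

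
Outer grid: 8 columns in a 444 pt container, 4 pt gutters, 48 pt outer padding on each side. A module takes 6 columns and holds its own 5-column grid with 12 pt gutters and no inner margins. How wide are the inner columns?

42.4 pt

Outer content = 444 − 2·48 = 348 pt.
348 − 7·4 = 320; ÷8 gives c = 40 pt.
Span of 6: 6·40 + 5·4 = 240 + 20 = 260 pt.
Subtracting 4 gutters of 12 leaves 212 for 5 columns, so d = 42.4 pt.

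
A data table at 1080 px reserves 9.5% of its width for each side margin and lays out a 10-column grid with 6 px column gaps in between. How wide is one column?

Each margin = 9.5% of 1080 = 102.6 px; content = 1080 − 2·102.6 = 874.8 px.
874.8 − 9·6 = 820.8; ÷10 gives c = 82.08 px.

82.08 px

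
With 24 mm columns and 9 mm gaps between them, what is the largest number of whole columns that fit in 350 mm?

10 columns: 10·24 + 9·9 = 321 mm ≤ 350.
11 columns: 354 mm > 350. So 10.

10 columns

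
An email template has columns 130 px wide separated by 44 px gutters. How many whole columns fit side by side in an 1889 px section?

k columns need k·130 + (k−1)·44 = k·174 − 44.
k·174 − 44 ≤ 1889 → k ≤ 1933 / 174 ≈ 11.11, so k = 11.

11 columns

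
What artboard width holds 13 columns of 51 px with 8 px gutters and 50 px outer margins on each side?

Artboard = 2·50 + 13·51 + 12·8 = 100 + 663 + 96 = 859 px.

859 px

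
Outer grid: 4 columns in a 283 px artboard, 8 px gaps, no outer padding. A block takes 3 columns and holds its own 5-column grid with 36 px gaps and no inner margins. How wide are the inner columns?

13.25 px

4 columns + 3 gaps: 4c + 3·8 = 283.
4c = 283 − 24 = 259, so c = 64.75 px.
Span of 3: 3·64.75 + 2·8 = 194.25 + 16 = 210.25 px.
Subtracting 4 gaps of 36 leaves 66.25 for 5 columns, so d = 13.25 px.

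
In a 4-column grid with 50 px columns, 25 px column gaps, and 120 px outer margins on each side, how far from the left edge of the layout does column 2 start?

Before column 2: the margin + 1 column + 1 column gap.
Offset = 120 + 1·(50 + 25) = 120 + 75 = 195 px.

195 px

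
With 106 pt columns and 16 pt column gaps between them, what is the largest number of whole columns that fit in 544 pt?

Each extra column adds 106 + 16 = 122 pt.
(544 + 16) / 122 = 4.59, so 4 columns fit.

4 columns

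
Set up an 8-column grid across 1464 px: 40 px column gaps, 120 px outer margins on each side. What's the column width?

118 px

Take off 240 px of margins, leaving 1224 px.
8c + 7·40 = 1224 → 8c = 944 → c = 118 px.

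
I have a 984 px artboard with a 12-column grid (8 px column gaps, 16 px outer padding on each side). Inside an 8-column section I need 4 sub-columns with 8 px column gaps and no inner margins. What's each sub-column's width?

152 px

Inside the margins: 984 − 32 = 952 px.
12 columns + 11 column gaps: 12c + 11·8 = 952.
12c = 952 − 88 = 864, so c = 72 px.
Span of 8: 8·72 + 7·8 = 576 + 56 = 632 px.
Subtracting 3 column gaps of 8 leaves 608 for 4 columns, so d = 152 px.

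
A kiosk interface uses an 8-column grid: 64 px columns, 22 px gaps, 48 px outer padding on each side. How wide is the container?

Total width: 2·48 + 8·64 + 7·22 = 762 px.

762 px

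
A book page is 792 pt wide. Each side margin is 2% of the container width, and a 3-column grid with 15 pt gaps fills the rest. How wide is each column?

792 × (1 − 2·2%) = 792 × 96% = 760.32 pt for the columns.
3c + 2·15 = 760.32 → 3c = 730.32 → c = 243.44 pt.

243.44 pt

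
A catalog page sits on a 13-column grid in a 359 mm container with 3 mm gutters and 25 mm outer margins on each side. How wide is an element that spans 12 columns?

285 mm

Subtract both margins: 359 − 2·25 = 309 mm.
13 columns + 12 gutters: 13c + 12·3 = 309.
13c = 309 − 36 = 273, so c = 21 mm.
Span of 12: 12·21 + 11·3 = 252 + 33 = 285 mm.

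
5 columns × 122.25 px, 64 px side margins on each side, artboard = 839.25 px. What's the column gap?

Inside the margins: 839.25 − 128 = 711.25 px.
5 columns take 5·122.25 = 611.25 px; remaining 100 splits into 4 column gaps.
g = 100 / 4 = 25 px.

25 px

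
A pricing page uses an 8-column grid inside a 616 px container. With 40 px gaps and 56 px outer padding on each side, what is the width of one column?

28 px

Inside the margins: 616 − 112 = 504 px.
Subtracting 7 gaps of 40 leaves 224 for 8 columns, so c = 28 px.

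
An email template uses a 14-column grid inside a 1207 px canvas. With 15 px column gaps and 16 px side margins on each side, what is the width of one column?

Inside the margins: 1207 − 32 = 1175 px.
14 columns + 13 column gaps: 14c + 13·15 = 1175.
14c = 1175 − 195 = 980, so c = 70 px.

70 px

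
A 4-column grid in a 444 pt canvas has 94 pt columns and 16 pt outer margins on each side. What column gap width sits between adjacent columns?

Inside the margins: 444 − 32 = 412 pt.
Columns use 376 pt, leaving 36 pt across 3 column gaps = 12 pt each.

12 pt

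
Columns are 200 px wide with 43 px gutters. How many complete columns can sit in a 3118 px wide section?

Each extra column adds 200 + 43 = 243 px.
(3118 + 43) / 243 = 13.01, so 13 columns fit.

13 columns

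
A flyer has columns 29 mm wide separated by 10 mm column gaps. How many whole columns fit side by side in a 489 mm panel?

12 columns

k columns need k·29 + (k−1)·10 = k·39 − 10.
k·39 − 10 ≤ 489 → k ≤ 499 / 39 ≈ 12.79, so k = 12.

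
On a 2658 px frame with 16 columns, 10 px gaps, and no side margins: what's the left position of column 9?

1334 px

16c + 15·10 = 2658 → 16c = 2508 → c = 156.75 px.
No margin, so column 9 starts at 8·(column + gutter) = 8·166.75 = 1334 px.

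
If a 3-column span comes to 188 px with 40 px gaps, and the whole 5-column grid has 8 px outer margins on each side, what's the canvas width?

356 px

188 − 2·40 = 108; ÷3 gives c = 36 px.
Adding margins, columns and gutters: 16 + 180 + 160 = 356 px.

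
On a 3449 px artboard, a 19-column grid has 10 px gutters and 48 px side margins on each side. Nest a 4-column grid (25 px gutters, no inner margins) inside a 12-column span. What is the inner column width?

Take off 96 px of margins, leaving 3353 px.
Subtracting 18 gutters of 10 leaves 3173 for 19 columns, so c = 167 px.
Span of 12: 12·167 + 11·10 = 2004 + 110 = 2114 px.
4d + 3·25 = 2114 → 4d = 2039 → d = 509.75 px.

509.75 px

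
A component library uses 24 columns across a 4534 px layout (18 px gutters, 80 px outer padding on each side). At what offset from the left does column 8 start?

Inside the margins: 4534 − 160 = 4374 px.
Subtracting 23 gutters of 18 leaves 3960 for 24 columns, so c = 165 px.
Before column 8: the margin + 7 columns + 7 gutters.
Offset = 80 + 7·(165 + 18) = 80 + 1281 = 1361 px.

1361 px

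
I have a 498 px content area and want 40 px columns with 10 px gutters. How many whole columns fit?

10 columns

k columns need k·40 + (k−1)·10 = k·50 − 10.
k·50 − 10 ≤ 498 → k ≤ 508 / 50 ≈ 10.16, so k = 10.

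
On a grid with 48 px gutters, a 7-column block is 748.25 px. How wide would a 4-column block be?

407 px

7c + 6·48 = 748.25 → 7c = 460.25 → c = 65.75 px.
4-column span = 4·65.75 + 3·48 = 407 px.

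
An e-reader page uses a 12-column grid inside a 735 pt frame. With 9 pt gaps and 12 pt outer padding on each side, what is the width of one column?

51 pt

Inside the margins: 735 − 24 = 711 pt.
12 columns + 11 gaps: 12c + 11·9 = 711.
12c = 711 − 99 = 612, so c = 51 pt.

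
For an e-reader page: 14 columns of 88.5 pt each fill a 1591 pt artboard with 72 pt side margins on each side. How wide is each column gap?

16 pt

Inside the margins: 1591 − 144 = 1447 pt.
14·88.5 + 13g = 1447 → 13g = 208 → g = 16 pt.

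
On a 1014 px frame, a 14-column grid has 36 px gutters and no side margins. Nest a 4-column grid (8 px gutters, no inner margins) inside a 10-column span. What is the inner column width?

172.5 px

Subtracting 13 gutters of 36 leaves 546 for 14 columns, so c = 39 px.
10 columns plus 9 gutters: 390 + 324 = 714 px.
714 − 3·8 = 690; ÷4 gives d = 172.5 px.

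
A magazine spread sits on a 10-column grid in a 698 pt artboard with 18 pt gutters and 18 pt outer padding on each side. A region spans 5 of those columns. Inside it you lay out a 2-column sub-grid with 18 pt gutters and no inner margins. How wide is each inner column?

152 pt

Outer content = 698 − 2·18 = 662 pt.
10c + 9·18 = 662 → 10c = 500 → c = 50 pt.
5 columns plus 4 gutters: 250 + 72 = 322 pt.
2 columns + 1 gutter: 2d + 1·18 = 322.
2d = 322 − 18 = 304, so d = 152 pt.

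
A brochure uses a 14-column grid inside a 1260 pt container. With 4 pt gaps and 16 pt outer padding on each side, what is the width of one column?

84 pt

Inside the margins: 1260 − 32 = 1228 pt.
14c + 13·4 = 1228 → 14c = 1176 → c = 84 pt.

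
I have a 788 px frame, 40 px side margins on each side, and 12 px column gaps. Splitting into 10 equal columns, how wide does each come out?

Take off 80 px of margins, leaving 708 px.
Subtracting 9 column gaps of 12 leaves 600 for 10 columns, so c = 60 px.

60 px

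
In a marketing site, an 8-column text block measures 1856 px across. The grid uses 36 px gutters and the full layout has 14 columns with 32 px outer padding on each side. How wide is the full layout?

Subtracting 7 gutters of 36 leaves 1604 for 8 columns, so c = 200.5 px.
Adding margins, columns and gutters: 64 + 2807 + 468 = 3339 px.

3339 px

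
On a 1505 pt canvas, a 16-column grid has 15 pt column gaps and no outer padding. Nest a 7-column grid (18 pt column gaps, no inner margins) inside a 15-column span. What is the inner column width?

186 pt

1505 − 15·15 = 1280; ÷16 gives c = 80 pt.
15-column span = 15·80 + 14·15 = 1410 pt.
7d + 6·18 = 1410 → 7d = 1302 → d = 186 pt.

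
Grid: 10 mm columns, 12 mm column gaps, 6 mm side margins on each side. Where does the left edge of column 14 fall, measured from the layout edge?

292 mm

Before column 14: the margin + 13 columns + 13 column gaps.
Offset = 6 + 13·(10 + 12) = 6 + 286 = 292 mm.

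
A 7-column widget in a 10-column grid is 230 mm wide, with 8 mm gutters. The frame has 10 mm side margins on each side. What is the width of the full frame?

Subtracting 6 gutters of 8 leaves 182 for 7 columns, so c = 26 mm.
Total width: 2·10 + 10·26 + 9·8 = 352 mm.

352 mm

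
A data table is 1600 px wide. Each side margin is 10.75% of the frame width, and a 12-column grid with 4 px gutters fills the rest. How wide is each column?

Margins: 10.75% × 1600 = 172 px each, so content = 1600 − 344 = 1256 px.
1256 − 11·4 = 1212; ÷12 gives c = 101 px.

101 px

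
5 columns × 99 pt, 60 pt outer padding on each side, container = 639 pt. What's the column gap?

Inside the margins: 639 − 120 = 519 pt.
5 columns take 5·99 = 495 pt; remaining 24 splits into 4 column gaps.
g = 24 / 4 = 6 pt.

6 pt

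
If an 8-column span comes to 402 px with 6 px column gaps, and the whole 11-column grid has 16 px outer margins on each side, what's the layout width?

587 px

Subtracting 7 column gaps of 6 leaves 360 for 8 columns, so c = 45 px.
Layout = 2·16 + 11·45 + 10·6 = 32 + 495 + 60 = 587 px.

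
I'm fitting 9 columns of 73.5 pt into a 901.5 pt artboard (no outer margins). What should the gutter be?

30 pt

9·73.5 + 8g = 901.5 → 8g = 240 → g = 30 pt.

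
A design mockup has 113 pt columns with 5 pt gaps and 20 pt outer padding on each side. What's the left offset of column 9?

Column 9 starts at margin + 8·(column + gutter) = 20 + 8·118 = 964 pt.

964 pt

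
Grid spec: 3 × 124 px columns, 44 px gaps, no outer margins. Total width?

460 px

Canvas = 3·124 + 2·44 = 372 + 88 = 460 px.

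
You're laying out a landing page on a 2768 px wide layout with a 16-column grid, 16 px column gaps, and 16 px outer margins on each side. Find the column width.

156 px

Inside the margins: 2768 − 32 = 2736 px.
2736 − 15·16 = 2496; ÷16 gives c = 156 px.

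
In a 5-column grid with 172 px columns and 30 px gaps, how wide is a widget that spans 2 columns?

374 px

Span of 2: 2·172 + 1·30 = 344 + 30 = 374 px.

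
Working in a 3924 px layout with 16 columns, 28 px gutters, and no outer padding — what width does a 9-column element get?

2195 px

16c + 15·28 = 3924 → 16c = 3504 → c = 219 px.
Span of 9: 9·219 + 8·28 = 1971 + 224 = 2195 px.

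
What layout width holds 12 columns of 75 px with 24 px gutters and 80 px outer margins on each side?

1324 px

Layout = 2·80 + 12·75 + 11·24 = 160 + 900 + 264 = 1324 px.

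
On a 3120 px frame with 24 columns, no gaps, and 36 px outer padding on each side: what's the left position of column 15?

1814 px

Subtract both margins: 3120 − 2·36 = 3048 px.
With no gaps, each column is 3048/24 = 127 px.
Each column+gutter stride is 127 px; 14 of them past the 36 px margin is 36 + 1778 = 1814 px.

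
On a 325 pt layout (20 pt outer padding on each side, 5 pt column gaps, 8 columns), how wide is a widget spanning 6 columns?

212.5 pt

Take off 40 pt of margins, leaving 285 pt.
8c + 7·5 = 285 → 8c = 250 → c = 31.25 pt.
Span of 6: 6·31.25 + 5·5 = 187.5 + 25 = 212.5 pt.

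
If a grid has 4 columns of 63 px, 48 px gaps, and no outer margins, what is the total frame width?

Summing: 252 + 144 = 396 px.

396 px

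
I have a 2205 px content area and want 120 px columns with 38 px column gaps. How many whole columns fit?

14 columns

k columns need k·120 + (k−1)·38 = k·158 − 38.
k·158 − 38 ≤ 2205 → k ≤ 2243 / 158 ≈ 14.20, so k = 14.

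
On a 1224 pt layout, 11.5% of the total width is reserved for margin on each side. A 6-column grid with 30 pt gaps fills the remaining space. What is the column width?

132.08 pt

Margins: 11.5% × 1224 = 140.76 pt each, so content = 1224 − 281.52 = 942.48 pt.
942.48 − 5·30 = 792.48; ÷6 gives c = 132.08 pt.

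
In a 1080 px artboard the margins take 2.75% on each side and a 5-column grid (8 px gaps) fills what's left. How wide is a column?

Each margin = 2.75% of 1080 = 29.7 px; content = 1080 − 2·29.7 = 1020.6 px.
1020.6 − 4·8 = 988.6; ÷5 gives c = 197.72 px.

197.72 px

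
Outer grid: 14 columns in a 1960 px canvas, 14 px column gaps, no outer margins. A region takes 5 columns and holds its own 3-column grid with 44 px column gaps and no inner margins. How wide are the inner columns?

201 px

14 columns + 13 column gaps: 14c + 13·14 = 1960.
14c = 1960 − 182 = 1778, so c = 127 px.
5 columns plus 4 column gaps: 635 + 56 = 691 px.
3 columns + 2 column gaps: 3d + 2·44 = 691.
3d = 691 − 88 = 603, so d = 201 px.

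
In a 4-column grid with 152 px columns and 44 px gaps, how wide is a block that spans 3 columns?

544 px

Span of 3: 3·152 + 2·44 = 456 + 88 = 544 px.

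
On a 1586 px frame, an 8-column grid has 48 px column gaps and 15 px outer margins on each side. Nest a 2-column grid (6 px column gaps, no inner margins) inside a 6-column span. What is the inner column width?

574.5 px

Outer content = 1586 − 2·15 = 1556 px.
Subtracting 7 column gaps of 48 leaves 1220 for 8 columns, so c = 152.5 px.
6-column span = 6·152.5 + 5·48 = 1155 px.
2 columns + 1 column gap: 2d + 1·6 = 1155.
2d = 1155 − 6 = 1149, so d = 574.5 px.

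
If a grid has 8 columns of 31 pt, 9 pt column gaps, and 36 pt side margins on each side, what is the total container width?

Adding margins, columns and gutters: 72 + 248 + 63 = 383 pt.

383 pt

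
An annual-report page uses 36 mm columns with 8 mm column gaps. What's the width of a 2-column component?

80 mm

2 columns plus 1 column gap: 72 + 8 = 80 mm.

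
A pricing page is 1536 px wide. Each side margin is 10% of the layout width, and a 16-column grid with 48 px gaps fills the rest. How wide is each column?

31.8 px

Margins: 10% × 1536 = 153.6 px each, so content = 1536 − 307.2 = 1228.8 px.
Subtracting 15 gaps of 48 leaves 508.8 for 16 columns, so c = 31.8 px.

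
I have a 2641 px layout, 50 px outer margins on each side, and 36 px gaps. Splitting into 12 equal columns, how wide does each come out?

178.75 px

Take off 100 px of margins, leaving 2541 px.
12c + 11·36 = 2541 → 12c = 2145 → c = 178.75 px.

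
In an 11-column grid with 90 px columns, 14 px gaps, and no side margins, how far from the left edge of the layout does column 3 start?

208 px

Before column 3: 2 columns + 2 gaps.
Offset = 2·(90 + 14) = 2·104 = 208 px.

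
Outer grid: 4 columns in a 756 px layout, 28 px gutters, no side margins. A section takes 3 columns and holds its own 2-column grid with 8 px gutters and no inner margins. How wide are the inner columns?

756 − 3·28 = 672; ÷4 gives c = 168 px.
3 columns plus 2 gutters: 504 + 56 = 560 px.
2 columns + 1 gutter: 2d + 1·8 = 560.
2d = 560 − 8 = 552, so d = 276 px.

276 px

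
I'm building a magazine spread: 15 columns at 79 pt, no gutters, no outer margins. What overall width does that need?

Layout = 15·79 = 1185 = 1185 pt.

1185 pt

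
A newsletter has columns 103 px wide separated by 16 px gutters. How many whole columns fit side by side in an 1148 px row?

Each extra column adds 103 + 16 = 119 px.
(1148 + 16) / 119 = 9.78, so 9 columns fit.

9 columns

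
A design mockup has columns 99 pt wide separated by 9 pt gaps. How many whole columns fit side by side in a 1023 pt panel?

9 columns

k columns need k·99 + (k−1)·9 = k·108 − 9.
k·108 − 9 ≤ 1023 → k ≤ 1032 / 108 ≈ 9.56, so k = 9.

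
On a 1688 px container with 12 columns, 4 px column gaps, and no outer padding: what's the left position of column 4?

Subtracting 11 column gaps of 4 leaves 1644 for 12 columns, so c = 137 px.
Before column 4: 3 columns + 3 column gaps.
Offset = 3·(137 + 4) = 3·141 = 423 px.

423 px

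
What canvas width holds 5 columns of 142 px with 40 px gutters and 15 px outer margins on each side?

900 px

Canvas = 2·15 + 5·142 + 4·40 = 30 + 710 + 160 = 900 px.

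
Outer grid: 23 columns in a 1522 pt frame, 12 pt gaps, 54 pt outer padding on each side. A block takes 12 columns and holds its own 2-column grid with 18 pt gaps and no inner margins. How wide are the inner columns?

Outer content = 1522 − 2·54 = 1414 pt.
Subtracting 22 gaps of 12 leaves 1150 for 23 columns, so c = 50 pt.
12 columns plus 11 gaps: 600 + 132 = 732 pt.
732 − 1·18 = 714; ÷2 gives d = 357 pt.

357 pt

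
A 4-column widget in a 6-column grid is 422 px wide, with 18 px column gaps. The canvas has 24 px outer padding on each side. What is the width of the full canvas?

690 px

4 columns + 3 column gaps: 4c + 3·18 = 422.
4c = 422 − 54 = 368, so c = 92 px.
Canvas = 2·24 + 6·92 + 5·18 = 48 + 552 + 90 = 690 px.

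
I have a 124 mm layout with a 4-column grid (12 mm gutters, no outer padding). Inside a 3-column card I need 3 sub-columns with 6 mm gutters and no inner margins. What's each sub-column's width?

26 mm

4 columns + 3 gutters: 4c + 3·12 = 124.
4c = 124 − 36 = 88, so c = 22 mm.
3-column span = 3·22 + 2·12 = 90 mm.
3 columns + 2 gutters: 3d + 2·6 = 90.
3d = 90 − 12 = 78, so d = 26 mm.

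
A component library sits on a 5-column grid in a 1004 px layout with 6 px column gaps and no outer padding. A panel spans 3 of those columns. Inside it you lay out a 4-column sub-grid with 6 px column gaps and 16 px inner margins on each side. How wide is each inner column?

137.5 px

Subtracting 4 column gaps of 6 leaves 980 for 5 columns, so c = 196 px.
3-column span = 3·196 + 2·6 = 600 px.
Inner content = 600 − 2·16 = 568 px.
568 − 3·6 = 550; ÷4 gives d = 137.5 px.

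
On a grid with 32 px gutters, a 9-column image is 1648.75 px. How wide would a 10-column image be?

9 columns + 8 gutters: 9c + 8·32 = 1648.75.
9c = 1648.75 − 256 = 1392.75, so c = 154.75 px.
Span of 10: 10·154.75 + 9·32 = 1547.5 + 288 = 1835.5 px.

1835.5 px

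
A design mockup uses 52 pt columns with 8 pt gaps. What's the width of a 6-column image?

352 pt

6-column span = 6·52 + 5·8 = 352 pt.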